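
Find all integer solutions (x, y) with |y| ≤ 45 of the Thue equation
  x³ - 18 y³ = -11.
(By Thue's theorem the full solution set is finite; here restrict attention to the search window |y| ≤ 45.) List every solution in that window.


The equation is x³ - 18y³ = -11. For fixed y, x³ = 18·y³ − 11, so a solution requires the RHS to be a perfect cube.
Strategy: iterate y from -45 to 45, compute RHS = 18·y³ − 11, and check whether it is a (positive or negative) perfect cube.
Check small values of y:
  y = 0: RHS = -11 is not a perfect cube.
  y = 1: RHS = 7 is not a perfect cube.
  y = -1: RHS = -29 is not a perfect cube.
  y = 2: RHS = 133 is not a perfect cube.
  y = -2: RHS = -155 is not a perfect cube.
  y = 3: RHS = 475 is not a perfect cube.
  y = -3: RHS = -497 is not a perfect cube.
Continuing the search up to |y| = 45 finds no solutions either.
No (x, y) in the scanned range satisfies the equation.

No integer solutions with |y| ≤ 45.


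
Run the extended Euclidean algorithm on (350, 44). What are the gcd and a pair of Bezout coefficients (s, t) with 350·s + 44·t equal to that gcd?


Euclidean algorithm on (350, 44) — divide until remainder is 0:
  350 = 7 · 44 + 42
  44 = 1 · 42 + 2
  42 = 21 · 2 + 0
gcd(350, 44) = 2.
Track Bezout coefficients alongside the remainders: start with r₀ = 350 = a·1 + b·0 (s = 1, t = 0) and r₁ = 44 = a·0 + b·1 (s = 0, t = 1); each new remainder r_{k+1} = r_{k-1} − q_k·r_k inherits s_{k+1} = s_{k-1} − q_k·s_k, t_{k+1} = t_{k-1} − q_k·t_k, so r_k = a·s_k + b·t_k at every step:
  q = 7: r = 42, s = 1 − 7·0 = 1, t = 0 − 7·1 = -7  (check: 350·1 + 44·(-7) = 42)
  q = 1: r = 2, s = 0 − 1·1 = -1, t = 1 − 1·(-7) = 8  (check: 350·(-1) + 44·8 = 2)
The row with r = 2 (the gcd) gives the Bezout coefficients s = -1, t = 8.
Result: 350 · (-1) + 44 · (8) = 2.

gcd(350, 44) = 2; s = -1, t = 8 (check: 350·(-1) + 44·8 = 2).


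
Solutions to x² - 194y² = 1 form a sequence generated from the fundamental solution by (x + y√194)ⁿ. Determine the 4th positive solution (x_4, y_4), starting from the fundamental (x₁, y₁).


Step 1: Find the fundamental solution (x₁, y₁) of x² - 194y² = 1.
  Expand √194 as a continued fraction. a₀ = ⌊√194⌋ = 13; iterate m_{k+1} = d_k·a_k − m_k, d_{k+1} = (194 − m_{k+1}²)/d_k, a_{k+1} = ⌊(a₀ + m_{k+1})/d_{k+1}⌋ (starting m₀ = 0, d₀ = 1), with convergents p_k = a_k·p_{k-1} + p_{k-2}, q_k = a_k·q_{k-1} + q_{k-2} (p₋₁ = 1, q₋₁ = 0):
  k = 0: a₀ = 13; p₀/q₀ = 13/1; p₀² − 194·q₀² = 169 − 194 = -25.
  k = 1: m = 13, d = 25, a = ⌊(13 + 13)/25⌋ = 1; p/q = (1·13 + 1)/(1·1 + 0) = 14/1; p² − 194·q² = 196 − 194 = 2.
  k = 2: m = 12, d = 2, a = ⌊(13 + 12)/2⌋ = 12; p/q = (12·14 + 13)/(12·1 + 1) = 181/13; p² − 194·q² = 32761 − 32786 = -25.
  k = 3: m = 12, d = 25, a = ⌊(13 + 12)/25⌋ = 1; p/q = (1·181 + 14)/(1·13 + 1) = 195/14; p² − 194·q² = 38025 − 38024 = 1.
  The first convergent with p² − 194·q² = 1 gives the fundamental solution (x₁, y₁) = (195, 14).
Step 2: Apply the recurrence (x_{n+1}, y_{n+1}) = (x₁x_n + 194y₁y_n, x₁y_n + y₁x_n) repeatedly.
  From (x_1, y_1) = (195, 14): x_2 = 195·195 + 194·14·14 = 76049; y_2 = 195·14 + 14·195 = 5460.
  From (x_2, y_2) = (76049, 5460): x_3 = 195·76049 + 194·14·5460 = 29658915; y_3 = 195·5460 + 14·76049 = 2129386.
  From (x_3, y_3) = (29658915, 2129386): x_4 = 195·29658915 + 194·14·2129386 = 11566900801; y_4 = 195·2129386 + 14·29658915 = 830455080.
Step 3: Verify x_4² - 194·y_4² = 133793194140174441601 - 133793194140174441600 = 1 (should be 1). ✓

(x_1, y_1) = (195, 14); (x_4, y_4) = (11566900801, 830455080).


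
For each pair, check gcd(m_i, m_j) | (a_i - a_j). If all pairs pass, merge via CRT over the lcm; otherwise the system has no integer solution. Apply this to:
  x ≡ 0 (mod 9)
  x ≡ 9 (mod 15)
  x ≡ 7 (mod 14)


Moduli 9, 15, 14 are not pairwise coprime, so CRT works modulo lcm(m_i) when all pairwise compatibility conditions hold.
Pairwise compatibility: gcd(m_i, m_j) must divide a_i - a_j for every pair.
Merge one congruence at a time:
  Start: x ≡ 0 (mod 9).
  Combine with x ≡ 9 (mod 15): gcd(9, 15) = 3; 9 - 0 = 9, which IS divisible by 3, so compatible.
    Write x = 0 + 9·t and substitute into x ≡ 9 (mod 15): 9·t ≡ 9 − 0 = 9 (mod 15).
    Divide the congruence (and modulus) by g = 3: 3·t ≡ 3 (mod 5).
    The inverse of 3 mod 5 is 2 (since 3·2 = 6 = 1·5 + 1), so t ≡ 2·3 = 6 ≡ 1 (mod 5).
    Then x = 0 + 9·1 = 9, valid modulo lcm(9, 15) = 45: x ≡ 9 (mod 45).
  Combine with x ≡ 7 (mod 14): gcd(45, 14) = 1; 7 - 9 = -2, which IS divisible by 1, so compatible.
    Write x = 9 + 45·t and substitute into x ≡ 7 (mod 14): 45·t ≡ 7 − 9 = -2 (mod 14).
    Reduce coefficients mod 14: 3·t ≡ 12 (mod 14).
    The inverse of 3 mod 14 is 5 (since 3·5 = 15 = 1·14 + 1), so t ≡ 5·12 = 60 ≡ 4 (mod 14).
    Then x = 9 + 45·4 = 189, valid modulo lcm(45, 14) = 630: x ≡ 189 (mod 630).
Verify: 189 mod 9 = 0, 189 mod 15 = 9, 189 mod 14 = 7.

x ≡ 189 (mod 630).


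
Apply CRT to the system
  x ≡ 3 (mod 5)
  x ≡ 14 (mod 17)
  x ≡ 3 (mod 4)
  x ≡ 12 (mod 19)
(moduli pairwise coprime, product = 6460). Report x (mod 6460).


Product of moduli M = 5 · 17 · 4 · 19 = 6460.
Merge one congruence at a time:
  Start: x ≡ 3 (mod 5).
  Combine with x ≡ 14 (mod 17); new modulus lcm = 85.
    Write x = 3 + 5·t and substitute into x ≡ 14 (mod 17): 5·t ≡ 14 − 3 = 11 (mod 17).
    The inverse of 5 mod 17 is 7 (since 5·7 = 35 = 2·17 + 1), so t ≡ 7·11 = 77 ≡ 9 (mod 17).
    Then x = 3 + 5·9 = 48, valid modulo lcm(5, 17) = 85: x ≡ 48 (mod 85).
  Combine with x ≡ 3 (mod 4); new modulus lcm = 340.
    Write x = 48 + 85·t and substitute into x ≡ 3 (mod 4): 85·t ≡ 3 − 48 = -45 (mod 4).
    Reduce coefficients mod 4: 1·t ≡ 3 (mod 4).
    So t ≡ 3 (mod 4).
    Then x = 48 + 85·3 = 303, valid modulo lcm(85, 4) = 340: x ≡ 303 (mod 340).
  Combine with x ≡ 12 (mod 19); new modulus lcm = 6460.
    Write x = 303 + 340·t and substitute into x ≡ 12 (mod 19): 340·t ≡ 12 − 303 = -291 (mod 19).
    Reduce coefficients mod 19: 17·t ≡ 13 (mod 19).
    The inverse of 17 mod 19 is 9 (since 17·9 = 153 = 8·19 + 1), so t ≡ 9·13 = 117 ≡ 3 (mod 19).
    Then x = 303 + 340·3 = 1323, valid modulo lcm(340, 19) = 6460: x ≡ 1323 (mod 6460).
Verify against each original: 1323 mod 5 = 3, 1323 mod 17 = 14, 1323 mod 4 = 3, 1323 mod 19 = 12.

x ≡ 1323 (mod 6460).


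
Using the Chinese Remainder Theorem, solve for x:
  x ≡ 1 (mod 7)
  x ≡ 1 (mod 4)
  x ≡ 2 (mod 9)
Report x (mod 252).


Moduli 7, 4, 9 are pairwise coprime; by CRT there is a unique solution modulo M = 7 · 4 · 9 = 252.
Solve pairwise, accumulating the modulus:
  Start with x ≡ 1 (mod 7).
  Combine with x ≡ 1 (mod 4): since gcd(7, 4) = 1, we get a unique residue mod 28.
    Write x = 1 + 7·t and substitute into x ≡ 1 (mod 4): 7·t ≡ 1 − 1 = 0 (mod 4).
    Reduce coefficients mod 4: 3·t ≡ 0 (mod 4).
    The inverse of 3 mod 4 is 3 (since 3·3 = 9 = 2·4 + 1), so t ≡ 3·0 = 0 ≡ 0 (mod 4).
    Then x = 1 + 7·0 = 1, valid modulo lcm(7, 4) = 28: x ≡ 1 (mod 28).
  Combine with x ≡ 2 (mod 9): since gcd(28, 9) = 1, we get a unique residue mod 252.
    Write x = 1 + 28·t and substitute into x ≡ 2 (mod 9): 28·t ≡ 2 − 1 = 1 (mod 9).
    Reduce coefficients mod 9: 1·t ≡ 1 (mod 9).
    So t ≡ 1 (mod 9).
    Then x = 1 + 28·1 = 29, valid modulo lcm(28, 9) = 252: x ≡ 29 (mod 252).
Verify: 29 mod 7 = 1 ✓, 29 mod 4 = 1 ✓, 29 mod 9 = 2 ✓.

x ≡ 29 (mod 252).


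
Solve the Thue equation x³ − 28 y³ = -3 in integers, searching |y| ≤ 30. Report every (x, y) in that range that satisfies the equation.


The equation is x³ - 28y³ = -3. For fixed y, x³ = 28·y³ − 3, so a solution requires the RHS to be a perfect cube.
Strategy: iterate y from -30 to 30, compute RHS = 28·y³ − 3, and check whether it is a (positive or negative) perfect cube.
Check small values of y:
  y = 0: RHS = -3 is not a perfect cube.
  y = 1: RHS = 25 is not a perfect cube.
  y = -1: RHS = -31 is not a perfect cube.
  y = 2: RHS = 221 is not a perfect cube.
  y = -2: RHS = -227 is not a perfect cube.
  y = 3: RHS = 753 is not a perfect cube.
  y = -3: RHS = -759 is not a perfect cube.
Continuing the search up to |y| = 30 finds no solutions either.
No (x, y) in the scanned range satisfies the equation.

No integer solutions with |y| ≤ 30.


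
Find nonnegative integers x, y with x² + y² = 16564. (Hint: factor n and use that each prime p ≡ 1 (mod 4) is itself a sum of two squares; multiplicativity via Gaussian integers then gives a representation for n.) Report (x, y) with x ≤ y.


Step 1: Factor n = 16564 = 2^2 · 41 · 101.
Step 2: Check the mod-4 condition on each prime factor: 2 = 2 (special); 41 ≡ 1 (mod 4), exponent 1; 101 ≡ 1 (mod 4), exponent 1.
All primes ≡ 3 (mod 4) appear to even exponent (or don't appear), so by the two-squares theorem n IS expressible as a sum of two squares.
Step 3: Build a representation. Group n = k² · m with k = 2 and m = 41 · 101 = 4141 (a product of primes ≡ 1 (mod 4)); a representation of m scales to one of n via (k·x)² + (k·y)² = k²(x² + y²). Each prime p ≡ 1 (mod 4) is itself a sum of two squares; find a² by testing p − a² for a perfect square:
  41: 41 − 1² = 40, 41 − 2² = 37, 41 − 3² = 32, 41 − 4² = 25 = 5² ⇒ 41 = 4² + 5².
  101: 101 − 1² = 100 = 10² ⇒ 101 = 1² + 10².
  Combine using the Brahmagupta–Fibonacci identity (a² + b²)(c² + d²) = (ac − bd)² + (ad + bc)² = (ac + bd)² + (ad − bc)²:
  41 · 101 = 4141: from (4² + 5²)(1² + 10²), take (4·1 − 5·10, 4·10 + 5·1) = (4 − 50, 40 + 5) = (-46, 45); dropping signs (only squares matter) gives (46, 45); check 46² + 45² = 2116 + 2025 = 4141 ✓.
  Scale by k = 2: (2·46, 2·45) = (92, 90).
Step 4: Order so x ≤ y and verify: 90² + 92² = 8100 + 8464 = 16564 = n. ✓

n = 16564 = 90² + 92² (one valid representation with x ≤ y).


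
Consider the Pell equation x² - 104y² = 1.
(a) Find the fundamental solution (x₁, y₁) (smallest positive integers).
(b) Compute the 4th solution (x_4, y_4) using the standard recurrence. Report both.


Step 1: Find the fundamental solution (x₁, y₁) of x² - 104y² = 1.
  Expand √104 as a continued fraction. a₀ = ⌊√104⌋ = 10; iterate m_{k+1} = d_k·a_k − m_k, d_{k+1} = (104 − m_{k+1}²)/d_k, a_{k+1} = ⌊(a₀ + m_{k+1})/d_{k+1}⌋ (starting m₀ = 0, d₀ = 1), with convergents p_k = a_k·p_{k-1} + p_{k-2}, q_k = a_k·q_{k-1} + q_{k-2} (p₋₁ = 1, q₋₁ = 0):
  k = 0: a₀ = 10; p₀/q₀ = 10/1; p₀² − 104·q₀² = 100 − 104 = -4.
  k = 1: m = 10, d = 4, a = ⌊(10 + 10)/4⌋ = 5; p/q = (5·10 + 1)/(5·1 + 0) = 51/5; p² − 104·q² = 2601 − 2600 = 1.
  The first convergent with p² − 104·q² = 1 gives the fundamental solution (x₁, y₁) = (51, 5).
Step 2: Apply the recurrence (x_{n+1}, y_{n+1}) = (x₁x_n + 104y₁y_n, x₁y_n + y₁x_n) repeatedly.
  From (x_1, y_1) = (51, 5): x_2 = 51·51 + 104·5·5 = 5201; y_2 = 51·5 + 5·51 = 510.
  From (x_2, y_2) = (5201, 510): x_3 = 51·5201 + 104·5·510 = 530451; y_3 = 51·510 + 5·5201 = 52015.
  From (x_3, y_3) = (530451, 52015): x_4 = 51·530451 + 104·5·52015 = 54100801; y_4 = 51·52015 + 5·530451 = 5305020.
Step 3: Verify x_4² - 104·y_4² = 2926896668841601 - 2926896668841600 = 1 (should be 1). ✓

(x_1, y_1) = (51, 5); (x_4, y_4) = (54100801, 5305020).


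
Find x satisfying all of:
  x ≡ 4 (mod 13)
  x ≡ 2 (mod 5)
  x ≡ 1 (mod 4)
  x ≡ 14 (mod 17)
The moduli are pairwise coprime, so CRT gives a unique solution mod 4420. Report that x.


Product of moduli M = 13 · 5 · 4 · 17 = 4420.
Merge one congruence at a time:
  Start: x ≡ 4 (mod 13).
  Combine with x ≡ 2 (mod 5); new modulus lcm = 65.
    Write x = 4 + 13·t and substitute into x ≡ 2 (mod 5): 13·t ≡ 2 − 4 = -2 (mod 5).
    Reduce coefficients mod 5: 3·t ≡ 3 (mod 5).
    The inverse of 3 mod 5 is 2 (since 3·2 = 6 = 1·5 + 1), so t ≡ 2·3 = 6 ≡ 1 (mod 5).
    Then x = 4 + 13·1 = 17, valid modulo lcm(13, 5) = 65: x ≡ 17 (mod 65).
  Combine with x ≡ 1 (mod 4); new modulus lcm = 260.
    Write x = 17 + 65·t and substitute into x ≡ 1 (mod 4): 65·t ≡ 1 − 17 = -16 (mod 4).
    Reduce coefficients mod 4: 1·t ≡ 0 (mod 4).
    So t ≡ 0 (mod 4).
    Then x = 17 + 65·0 = 17, valid modulo lcm(65, 4) = 260: x ≡ 17 (mod 260).
  Combine with x ≡ 14 (mod 17); new modulus lcm = 4420.
    Write x = 17 + 260·t and substitute into x ≡ 14 (mod 17): 260·t ≡ 14 − 17 = -3 (mod 17).
    Reduce coefficients mod 17: 5·t ≡ 14 (mod 17).
    The inverse of 5 mod 17 is 7 (since 5·7 = 35 = 2·17 + 1), so t ≡ 7·14 = 98 ≡ 13 (mod 17).
    Then x = 17 + 260·13 = 3397, valid modulo lcm(260, 17) = 4420: x ≡ 3397 (mod 4420).
Verify against each original: 3397 mod 13 = 4, 3397 mod 5 = 2, 3397 mod 4 = 1, 3397 mod 17 = 14.

x ≡ 3397 (mod 4420).


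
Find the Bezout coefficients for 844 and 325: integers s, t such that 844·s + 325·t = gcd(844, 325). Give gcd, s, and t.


Euclidean algorithm on (844, 325) — divide until remainder is 0:
  844 = 2 · 325 + 194
  325 = 1 · 194 + 131
  194 = 1 · 131 + 63
  131 = 2 · 63 + 5
  63 = 12 · 5 + 3
  5 = 1 · 3 + 2
  3 = 1 · 2 + 1
  2 = 2 · 1 + 0
gcd(844, 325) = 1.
Track Bezout coefficients alongside the remainders: start with r₀ = 844 = a·1 + b·0 (s = 1, t = 0) and r₁ = 325 = a·0 + b·1 (s = 0, t = 1); each new remainder r_{k+1} = r_{k-1} − q_k·r_k inherits s_{k+1} = s_{k-1} − q_k·s_k, t_{k+1} = t_{k-1} − q_k·t_k, so r_k = a·s_k + b·t_k at every step:
  q = 2: r = 194, s = 1 − 2·0 = 1, t = 0 − 2·1 = -2  (check: 844·1 + 325·(-2) = 194)
  q = 1: r = 131, s = 0 − 1·1 = -1, t = 1 − 1·(-2) = 3  (check: 844·(-1) + 325·3 = 131)
  q = 1: r = 63, s = 1 − 1·(-1) = 2, t = -2 − 1·3 = -5  (check: 844·2 + 325·(-5) = 63)
  q = 2: r = 5, s = -1 − 2·2 = -5, t = 3 − 2·(-5) = 13  (check: 844·(-5) + 325·13 = 5)
  q = 12: r = 3, s = 2 − 12·(-5) = 62, t = -5 − 12·13 = -161  (check: 844·62 + 325·(-161) = 3)
  q = 1: r = 2, s = -5 − 1·62 = -67, t = 13 − 1·(-161) = 174  (check: 844·(-67) + 325·174 = 2)
  q = 1: r = 1, s = 62 − 1·(-67) = 129, t = -161 − 1·174 = -335  (check: 844·129 + 325·(-335) = 1)
The row with r = 1 (the gcd) gives the Bezout coefficients s = 129, t = -335.
Result: 844 · (129) + 325 · (-335) = 1.

gcd(844, 325) = 1; s = 129, t = -335 (check: 844·129 + 325·(-335) = 1).


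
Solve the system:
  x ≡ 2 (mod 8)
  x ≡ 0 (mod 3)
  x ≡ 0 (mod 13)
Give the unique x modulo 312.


Moduli 8, 3, 13 are pairwise coprime; by CRT there is a unique solution modulo M = 8 · 3 · 13 = 312.
Solve pairwise, accumulating the modulus:
  Start with x ≡ 2 (mod 8).
  Combine with x ≡ 0 (mod 3): since gcd(8, 3) = 1, we get a unique residue mod 24.
    Write x = 2 + 8·t and substitute into x ≡ 0 (mod 3): 8·t ≡ 0 − 2 = -2 (mod 3).
    Reduce coefficients mod 3: 2·t ≡ 1 (mod 3).
    The inverse of 2 mod 3 is 2 (since 2·2 = 4 = 1·3 + 1), so t ≡ 2·1 = 2 ≡ 2 (mod 3).
    Then x = 2 + 8·2 = 18, valid modulo lcm(8, 3) = 24: x ≡ 18 (mod 24).
  Combine with x ≡ 0 (mod 13): since gcd(24, 13) = 1, we get a unique residue mod 312.
    Write x = 18 + 24·t and substitute into x ≡ 0 (mod 13): 24·t ≡ 0 − 18 = -18 (mod 13).
    Reduce coefficients mod 13: 11·t ≡ 8 (mod 13).
    The inverse of 11 mod 13 is 6 (since 11·6 = 66 = 5·13 + 1), so t ≡ 6·8 = 48 ≡ 9 (mod 13).
    Then x = 18 + 24·9 = 234, valid modulo lcm(24, 13) = 312: x ≡ 234 (mod 312).
Verify: 234 mod 8 = 2 ✓, 234 mod 3 = 0 ✓, 234 mod 13 = 0 ✓.

x ≡ 234 (mod 312).


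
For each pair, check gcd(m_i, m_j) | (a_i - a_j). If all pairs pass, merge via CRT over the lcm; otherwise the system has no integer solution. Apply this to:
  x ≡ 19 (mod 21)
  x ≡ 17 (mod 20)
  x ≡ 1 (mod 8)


Moduli 21, 20, 8 are not pairwise coprime, so CRT works modulo lcm(m_i) when all pairwise compatibility conditions hold.
Pairwise compatibility: gcd(m_i, m_j) must divide a_i - a_j for every pair.
Merge one congruence at a time:
  Start: x ≡ 19 (mod 21).
  Combine with x ≡ 17 (mod 20): gcd(21, 20) = 1; 17 - 19 = -2, which IS divisible by 1, so compatible.
    Write x = 19 + 21·t and substitute into x ≡ 17 (mod 20): 21·t ≡ 17 − 19 = -2 (mod 20).
    Reduce coefficients mod 20: 1·t ≡ 18 (mod 20).
    So t ≡ 18 (mod 20).
    Then x = 19 + 21·18 = 397, valid modulo lcm(21, 20) = 420: x ≡ 397 (mod 420).
  Combine with x ≡ 1 (mod 8): gcd(420, 8) = 4; 1 - 397 = -396, which IS divisible by 4, so compatible.
    Write x = 397 + 420·t and substitute into x ≡ 1 (mod 8): 420·t ≡ 1 − 397 = -396 (mod 8).
    Divide the congruence (and modulus) by g = 4: 105·t ≡ -99 (mod 2).
    Reduce coefficients mod 2: 1·t ≡ 1 (mod 2).
    So t ≡ 1 (mod 2).
    Then x = 397 + 420·1 = 817, valid modulo lcm(420, 8) = 840: x ≡ 817 (mod 840).
Verify: 817 mod 21 = 19, 817 mod 20 = 17, 817 mod 8 = 1.

x ≡ 817 (mod 840).


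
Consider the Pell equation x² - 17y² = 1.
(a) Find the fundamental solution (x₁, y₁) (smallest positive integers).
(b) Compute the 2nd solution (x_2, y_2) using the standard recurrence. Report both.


Step 1: Find the fundamental solution (x₁, y₁) of x² - 17y² = 1.
  Expand √17 as a continued fraction. a₀ = ⌊√17⌋ = 4; iterate m_{k+1} = d_k·a_k − m_k, d_{k+1} = (17 − m_{k+1}²)/d_k, a_{k+1} = ⌊(a₀ + m_{k+1})/d_{k+1}⌋ (starting m₀ = 0, d₀ = 1), with convergents p_k = a_k·p_{k-1} + p_{k-2}, q_k = a_k·q_{k-1} + q_{k-2} (p₋₁ = 1, q₋₁ = 0):
  k = 0: a₀ = 4; p₀/q₀ = 4/1; p₀² − 17·q₀² = 16 − 17 = -1.
  k = 1: m = 4, d = 1, a = ⌊(4 + 4)/1⌋ = 8; p/q = (8·4 + 1)/(8·1 + 0) = 33/8; p² − 17·q² = 1089 − 1088 = 1.
  The first convergent with p² − 17·q² = 1 gives the fundamental solution (x₁, y₁) = (33, 8).
Step 2: Apply the recurrence (x_{n+1}, y_{n+1}) = (x₁x_n + 17y₁y_n, x₁y_n + y₁x_n) repeatedly.
  From (x_1, y_1) = (33, 8): x_2 = 33·33 + 17·8·8 = 2177; y_2 = 33·8 + 8·33 = 528.
Step 3: Verify x_2² - 17·y_2² = 4739329 - 4739328 = 1 (should be 1). ✓

(x_1, y_1) = (33, 8); (x_2, y_2) = (2177, 528).


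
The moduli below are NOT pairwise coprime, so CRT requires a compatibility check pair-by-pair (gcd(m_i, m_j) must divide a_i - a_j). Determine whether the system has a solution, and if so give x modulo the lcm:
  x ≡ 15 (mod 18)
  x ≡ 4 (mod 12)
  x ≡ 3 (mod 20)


Moduli 18, 12, 20 are not pairwise coprime, so CRT works modulo lcm(m_i) when all pairwise compatibility conditions hold.
Pairwise compatibility: gcd(m_i, m_j) must divide a_i - a_j for every pair.
Merge one congruence at a time:
  Start: x ≡ 15 (mod 18).
  Combine with x ≡ 4 (mod 12): gcd(18, 12) = 6, and 4 - 15 = -11 is NOT divisible by 6.
    ⇒ system is inconsistent (no integer solution).

No solution (the system is inconsistent).


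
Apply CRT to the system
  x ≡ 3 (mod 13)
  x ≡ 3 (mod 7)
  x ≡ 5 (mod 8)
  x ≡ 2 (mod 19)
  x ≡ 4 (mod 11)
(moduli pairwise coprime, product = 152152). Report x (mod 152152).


Product of moduli M = 13 · 7 · 8 · 19 · 11 = 152152.
Merge one congruence at a time:
  Start: x ≡ 3 (mod 13).
  Combine with x ≡ 3 (mod 7); new modulus lcm = 91.
    Write x = 3 + 13·t and substitute into x ≡ 3 (mod 7): 13·t ≡ 3 − 3 = 0 (mod 7).
    Reduce coefficients mod 7: 6·t ≡ 0 (mod 7).
    The inverse of 6 mod 7 is 6 (since 6·6 = 36 = 5·7 + 1), so t ≡ 6·0 = 0 ≡ 0 (mod 7).
    Then x = 3 + 13·0 = 3, valid modulo lcm(13, 7) = 91: x ≡ 3 (mod 91).
  Combine with x ≡ 5 (mod 8); new modulus lcm = 728.
    Write x = 3 + 91·t and substitute into x ≡ 5 (mod 8): 91·t ≡ 5 − 3 = 2 (mod 8).
    Reduce coefficients mod 8: 3·t ≡ 2 (mod 8).
    The inverse of 3 mod 8 is 3 (since 3·3 = 9 = 1·8 + 1), so t ≡ 3·2 = 6 ≡ 6 (mod 8).
    Then x = 3 + 91·6 = 549, valid modulo lcm(91, 8) = 728: x ≡ 549 (mod 728).
  Combine with x ≡ 2 (mod 19); new modulus lcm = 13832.
    Write x = 549 + 728·t and substitute into x ≡ 2 (mod 19): 728·t ≡ 2 − 549 = -547 (mod 19).
    Reduce coefficients mod 19: 6·t ≡ 4 (mod 19).
    The inverse of 6 mod 19 is 16 (since 6·16 = 96 = 5·19 + 1), so t ≡ 16·4 = 64 ≡ 7 (mod 19).
    Then x = 549 + 728·7 = 5645, valid modulo lcm(728, 19) = 13832: x ≡ 5645 (mod 13832).
  Combine with x ≡ 4 (mod 11); new modulus lcm = 152152.
    Write x = 5645 + 13832·t and substitute into x ≡ 4 (mod 11): 13832·t ≡ 4 − 5645 = -5641 (mod 11).
    Reduce coefficients mod 11: 5·t ≡ 2 (mod 11).
    The inverse of 5 mod 11 is 9 (since 5·9 = 45 = 4·11 + 1), so t ≡ 9·2 = 18 ≡ 7 (mod 11).
    Then x = 5645 + 13832·7 = 102469, valid modulo lcm(13832, 11) = 152152: x ≡ 102469 (mod 152152).
Verify against each original: 102469 mod 13 = 3, 102469 mod 7 = 3, 102469 mod 8 = 5, 102469 mod 19 = 2, 102469 mod 11 = 4.

x ≡ 102469 (mod 152152).


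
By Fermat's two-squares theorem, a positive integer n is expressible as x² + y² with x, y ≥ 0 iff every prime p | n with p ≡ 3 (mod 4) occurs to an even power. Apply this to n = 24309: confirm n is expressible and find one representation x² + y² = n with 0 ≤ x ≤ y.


Step 1: Factor n = 24309 = 3^2 · 37 · 73.
Step 2: Check the mod-4 condition on each prime factor: 3 ≡ 3 (mod 4), exponent 2 (must be even); 37 ≡ 1 (mod 4), exponent 1; 73 ≡ 1 (mod 4), exponent 1.
All primes ≡ 3 (mod 4) appear to even exponent (or don't appear), so by the two-squares theorem n IS expressible as a sum of two squares.
Step 3: Build a representation. Group n = k² · m with k = 3 and m = 37 · 73 = 2701 (a product of primes ≡ 1 (mod 4)); a representation of m scales to one of n via (k·x)² + (k·y)² = k²(x² + y²). Each prime p ≡ 1 (mod 4) is itself a sum of two squares; find a² by testing p − a² for a perfect square:
  37: 37 − 1² = 36 = 6² ⇒ 37 = 1² + 6².
  73: 73 − 1² = 72, 73 − 2² = 69, 73 − 3² = 64 = 8² ⇒ 73 = 3² + 8².
  Combine using the Brahmagupta–Fibonacci identity (a² + b²)(c² + d²) = (ac − bd)² + (ad + bc)² = (ac + bd)² + (ad − bc)²:
  37 · 73 = 2701: from (1² + 6²)(3² + 8²), take (1·3 − 6·8, 1·8 + 6·3) = (3 − 48, 8 + 18) = (-45, 26); dropping signs (only squares matter) gives (45, 26); check 45² + 26² = 2025 + 676 = 2701 ✓.
  Scale by k = 3: (3·45, 3·26) = (135, 78).
Step 4: Order so x ≤ y and verify: 78² + 135² = 6084 + 18225 = 24309 = n. ✓

n = 24309 = 78² + 135² (one valid representation with x ≤ y).


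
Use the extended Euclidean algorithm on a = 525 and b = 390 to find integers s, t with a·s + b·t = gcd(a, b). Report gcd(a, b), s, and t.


Euclidean algorithm on (525, 390) — divide until remainder is 0:
  525 = 1 · 390 + 135
  390 = 2 · 135 + 120
  135 = 1 · 120 + 15
  120 = 8 · 15 + 0
gcd(525, 390) = 15.
Track Bezout coefficients alongside the remainders: start with r₀ = 525 = a·1 + b·0 (s = 1, t = 0) and r₁ = 390 = a·0 + b·1 (s = 0, t = 1); each new remainder r_{k+1} = r_{k-1} − q_k·r_k inherits s_{k+1} = s_{k-1} − q_k·s_k, t_{k+1} = t_{k-1} − q_k·t_k, so r_k = a·s_k + b·t_k at every step:
  q = 1: r = 135, s = 1 − 1·0 = 1, t = 0 − 1·1 = -1  (check: 525·1 + 390·(-1) = 135)
  q = 2: r = 120, s = 0 − 2·1 = -2, t = 1 − 2·(-1) = 3  (check: 525·(-2) + 390·3 = 120)
  q = 1: r = 15, s = 1 − 1·(-2) = 3, t = -1 − 1·3 = -4  (check: 525·3 + 390·(-4) = 15)
The row with r = 15 (the gcd) gives the Bezout coefficients s = 3, t = -4.
Result: 525 · (3) + 390 · (-4) = 15.

gcd(525, 390) = 15; s = 3, t = -4 (check: 525·3 + 390·(-4) = 15).


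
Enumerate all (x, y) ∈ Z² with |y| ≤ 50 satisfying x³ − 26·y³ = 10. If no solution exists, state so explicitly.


The equation is x³ - 26y³ = 10. For fixed y, x³ = 26·y³ + 10, so a solution requires the RHS to be a perfect cube.
Strategy: iterate y from -50 to 50, compute RHS = 26·y³ + 10, and check whether it is a (positive or negative) perfect cube.
Check small values of y:
  y = 0: RHS = 10 is not a perfect cube.
  y = 1: RHS = 36 is not a perfect cube.
  y = -1: RHS = -16 is not a perfect cube.
  y = 2: RHS = 218 is not a perfect cube.
  y = -2: RHS = -198 is not a perfect cube.
  y = 3: RHS = 712 is not a perfect cube.
  y = -3: RHS = -692 is not a perfect cube.
Continuing the search up to |y| = 50 finds no solutions either.
No (x, y) in the scanned range satisfies the equation.

No integer solutions with |y| ≤ 50.


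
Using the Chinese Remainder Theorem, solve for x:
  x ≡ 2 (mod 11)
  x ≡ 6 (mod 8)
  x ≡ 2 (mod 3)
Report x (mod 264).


Moduli 11, 8, 3 are pairwise coprime; by CRT there is a unique solution modulo M = 11 · 8 · 3 = 264.
Solve pairwise, accumulating the modulus:
  Start with x ≡ 2 (mod 11).
  Combine with x ≡ 6 (mod 8): since gcd(11, 8) = 1, we get a unique residue mod 88.
    Write x = 2 + 11·t and substitute into x ≡ 6 (mod 8): 11·t ≡ 6 − 2 = 4 (mod 8).
    Reduce coefficients mod 8: 3·t ≡ 4 (mod 8).
    The inverse of 3 mod 8 is 3 (since 3·3 = 9 = 1·8 + 1), so t ≡ 3·4 = 12 ≡ 4 (mod 8).
    Then x = 2 + 11·4 = 46, valid modulo lcm(11, 8) = 88: x ≡ 46 (mod 88).
  Combine with x ≡ 2 (mod 3): since gcd(88, 3) = 1, we get a unique residue mod 264.
    Write x = 46 + 88·t and substitute into x ≡ 2 (mod 3): 88·t ≡ 2 − 46 = -44 (mod 3).
    Reduce coefficients mod 3: 1·t ≡ 1 (mod 3).
    So t ≡ 1 (mod 3).
    Then x = 46 + 88·1 = 134, valid modulo lcm(88, 3) = 264: x ≡ 134 (mod 264).
Verify: 134 mod 11 = 2 ✓, 134 mod 8 = 6 ✓, 134 mod 3 = 2 ✓.

x ≡ 134 (mod 264).


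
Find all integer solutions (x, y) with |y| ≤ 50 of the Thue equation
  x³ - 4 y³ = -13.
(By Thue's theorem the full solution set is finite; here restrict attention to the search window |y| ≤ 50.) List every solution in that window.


The equation is x³ - 4y³ = -13. For fixed y, x³ = 4·y³ − 13, so a solution requires the RHS to be a perfect cube.
Strategy: iterate y from -50 to 50, compute RHS = 4·y³ − 13, and check whether it is a (positive or negative) perfect cube.
Check small values of y:
  y = 0: RHS = -13 is not a perfect cube.
  y = 1: RHS = -9 is not a perfect cube.
  y = -1: RHS = -17 is not a perfect cube.
  y = 2: RHS = 19 is not a perfect cube.
  y = -2: RHS = -45 is not a perfect cube.
  y = 3: RHS = 95 is not a perfect cube.
  y = -3: RHS = -121 is not a perfect cube.
Continuing the search up to |y| = 50 finds no solutions either.
No (x, y) in the scanned range satisfies the equation.

No integer solutions with |y| ≤ 50.


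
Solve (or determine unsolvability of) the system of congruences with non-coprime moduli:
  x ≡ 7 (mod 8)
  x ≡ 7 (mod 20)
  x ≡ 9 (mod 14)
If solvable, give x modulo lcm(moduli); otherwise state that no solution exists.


Moduli 8, 20, 14 are not pairwise coprime, so CRT works modulo lcm(m_i) when all pairwise compatibility conditions hold.
Pairwise compatibility: gcd(m_i, m_j) must divide a_i - a_j for every pair.
Merge one congruence at a time:
  Start: x ≡ 7 (mod 8).
  Combine with x ≡ 7 (mod 20): gcd(8, 20) = 4; 7 - 7 = 0, which IS divisible by 4, so compatible.
    Write x = 7 + 8·t and substitute into x ≡ 7 (mod 20): 8·t ≡ 7 − 7 = 0 (mod 20).
    Divide the congruence (and modulus) by g = 4: 2·t ≡ 0 (mod 5).
    The inverse of 2 mod 5 is 3 (since 2·3 = 6 = 1·5 + 1), so t ≡ 3·0 = 0 ≡ 0 (mod 5).
    Then x = 7 + 8·0 = 7, valid modulo lcm(8, 20) = 40: x ≡ 7 (mod 40).
  Combine with x ≡ 9 (mod 14): gcd(40, 14) = 2; 9 - 7 = 2, which IS divisible by 2, so compatible.
    Write x = 7 + 40·t and substitute into x ≡ 9 (mod 14): 40·t ≡ 9 − 7 = 2 (mod 14).
    Divide the congruence (and modulus) by g = 2: 20·t ≡ 1 (mod 7).
    Reduce coefficients mod 7: 6·t ≡ 1 (mod 7).
    The inverse of 6 mod 7 is 6 (since 6·6 = 36 = 5·7 + 1), so t ≡ 6·1 = 6 ≡ 6 (mod 7).
    Then x = 7 + 40·6 = 247, valid modulo lcm(40, 14) = 280: x ≡ 247 (mod 280).
Verify: 247 mod 8 = 7, 247 mod 20 = 7, 247 mod 14 = 9.

x ≡ 247 (mod 280).


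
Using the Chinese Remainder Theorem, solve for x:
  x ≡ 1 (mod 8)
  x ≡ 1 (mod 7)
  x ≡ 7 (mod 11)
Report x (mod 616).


Moduli 8, 7, 11 are pairwise coprime; by CRT there is a unique solution modulo M = 8 · 7 · 11 = 616.
Solve pairwise, accumulating the modulus:
  Start with x ≡ 1 (mod 8).
  Combine with x ≡ 1 (mod 7): since gcd(8, 7) = 1, we get a unique residue mod 56.
    Write x = 1 + 8·t and substitute into x ≡ 1 (mod 7): 8·t ≡ 1 − 1 = 0 (mod 7).
    Reduce coefficients mod 7: 1·t ≡ 0 (mod 7).
    So t ≡ 0 (mod 7).
    Then x = 1 + 8·0 = 1, valid modulo lcm(8, 7) = 56: x ≡ 1 (mod 56).
  Combine with x ≡ 7 (mod 11): since gcd(56, 11) = 1, we get a unique residue mod 616.
    Write x = 1 + 56·t and substitute into x ≡ 7 (mod 11): 56·t ≡ 7 − 1 = 6 (mod 11).
    Reduce coefficients mod 11: 1·t ≡ 6 (mod 11).
    So t ≡ 6 (mod 11).
    Then x = 1 + 56·6 = 337, valid modulo lcm(56, 11) = 616: x ≡ 337 (mod 616).
Verify: 337 mod 8 = 1 ✓, 337 mod 7 = 1 ✓, 337 mod 11 = 7 ✓.

x ≡ 337 (mod 616).


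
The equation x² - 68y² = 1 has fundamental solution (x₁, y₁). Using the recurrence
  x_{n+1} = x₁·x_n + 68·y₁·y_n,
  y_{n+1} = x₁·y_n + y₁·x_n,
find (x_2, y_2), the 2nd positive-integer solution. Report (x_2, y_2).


Step 1: Find the fundamental solution (x₁, y₁) of x² - 68y² = 1.
  Expand √68 as a continued fraction. a₀ = ⌊√68⌋ = 8; iterate m_{k+1} = d_k·a_k − m_k, d_{k+1} = (68 − m_{k+1}²)/d_k, a_{k+1} = ⌊(a₀ + m_{k+1})/d_{k+1}⌋ (starting m₀ = 0, d₀ = 1), with convergents p_k = a_k·p_{k-1} + p_{k-2}, q_k = a_k·q_{k-1} + q_{k-2} (p₋₁ = 1, q₋₁ = 0):
  k = 0: a₀ = 8; p₀/q₀ = 8/1; p₀² − 68·q₀² = 64 − 68 = -4.
  k = 1: m = 8, d = 4, a = ⌊(8 + 8)/4⌋ = 4; p/q = (4·8 + 1)/(4·1 + 0) = 33/4; p² − 68·q² = 1089 − 1088 = 1.
  The first convergent with p² − 68·q² = 1 gives the fundamental solution (x₁, y₁) = (33, 4).
Step 2: Apply the recurrence (x_{n+1}, y_{n+1}) = (x₁x_n + 68y₁y_n, x₁y_n + y₁x_n) repeatedly.
  From (x_1, y_1) = (33, 4): x_2 = 33·33 + 68·4·4 = 2177; y_2 = 33·4 + 4·33 = 264.
Step 3: Verify x_2² - 68·y_2² = 4739329 - 4739328 = 1 (should be 1). ✓

(x_1, y_1) = (33, 4); (x_2, y_2) = (2177, 264).


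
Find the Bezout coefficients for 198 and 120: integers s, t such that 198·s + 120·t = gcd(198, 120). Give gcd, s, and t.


Euclidean algorithm on (198, 120) — divide until remainder is 0:
  198 = 1 · 120 + 78
  120 = 1 · 78 + 42
  78 = 1 · 42 + 36
  42 = 1 · 36 + 6
  36 = 6 · 6 + 0
gcd(198, 120) = 6.
Track Bezout coefficients alongside the remainders: start with r₀ = 198 = a·1 + b·0 (s = 1, t = 0) and r₁ = 120 = a·0 + b·1 (s = 0, t = 1); each new remainder r_{k+1} = r_{k-1} − q_k·r_k inherits s_{k+1} = s_{k-1} − q_k·s_k, t_{k+1} = t_{k-1} − q_k·t_k, so r_k = a·s_k + b·t_k at every step:
  q = 1: r = 78, s = 1 − 1·0 = 1, t = 0 − 1·1 = -1  (check: 198·1 + 120·(-1) = 78)
  q = 1: r = 42, s = 0 − 1·1 = -1, t = 1 − 1·(-1) = 2  (check: 198·(-1) + 120·2 = 42)
  q = 1: r = 36, s = 1 − 1·(-1) = 2, t = -1 − 1·2 = -3  (check: 198·2 + 120·(-3) = 36)
  q = 1: r = 6, s = -1 − 1·2 = -3, t = 2 − 1·(-3) = 5  (check: 198·(-3) + 120·5 = 6)
The row with r = 6 (the gcd) gives the Bezout coefficients s = -3, t = 5.
Result: 198 · (-3) + 120 · (5) = 6.

gcd(198, 120) = 6; s = -3, t = 5 (check: 198·(-3) + 120·5 = 6).


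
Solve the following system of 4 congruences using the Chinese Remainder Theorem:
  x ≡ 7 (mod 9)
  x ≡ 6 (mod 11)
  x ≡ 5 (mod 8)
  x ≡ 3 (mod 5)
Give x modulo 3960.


Product of moduli M = 9 · 11 · 8 · 5 = 3960.
Merge one congruence at a time:
  Start: x ≡ 7 (mod 9).
  Combine with x ≡ 6 (mod 11); new modulus lcm = 99.
    Write x = 7 + 9·t and substitute into x ≡ 6 (mod 11): 9·t ≡ 6 − 7 = -1 (mod 11).
    Reduce coefficients mod 11: 9·t ≡ 10 (mod 11).
    The inverse of 9 mod 11 is 5 (since 9·5 = 45 = 4·11 + 1), so t ≡ 5·10 = 50 ≡ 6 (mod 11).
    Then x = 7 + 9·6 = 61, valid modulo lcm(9, 11) = 99: x ≡ 61 (mod 99).
  Combine with x ≡ 5 (mod 8); new modulus lcm = 792.
    Write x = 61 + 99·t and substitute into x ≡ 5 (mod 8): 99·t ≡ 5 − 61 = -56 (mod 8).
    Reduce coefficients mod 8: 3·t ≡ 0 (mod 8).
    The inverse of 3 mod 8 is 3 (since 3·3 = 9 = 1·8 + 1), so t ≡ 3·0 = 0 ≡ 0 (mod 8).
    Then x = 61 + 99·0 = 61, valid modulo lcm(99, 8) = 792: x ≡ 61 (mod 792).
  Combine with x ≡ 3 (mod 5); new modulus lcm = 3960.
    Write x = 61 + 792·t and substitute into x ≡ 3 (mod 5): 792·t ≡ 3 − 61 = -58 (mod 5).
    Reduce coefficients mod 5: 2·t ≡ 2 (mod 5).
    The inverse of 2 mod 5 is 3 (since 2·3 = 6 = 1·5 + 1), so t ≡ 3·2 = 6 ≡ 1 (mod 5).
    Then x = 61 + 792·1 = 853, valid modulo lcm(792, 5) = 3960: x ≡ 853 (mod 3960).
Verify against each original: 853 mod 9 = 7, 853 mod 11 = 6, 853 mod 8 = 5, 853 mod 5 = 3.

x ≡ 853 (mod 3960).


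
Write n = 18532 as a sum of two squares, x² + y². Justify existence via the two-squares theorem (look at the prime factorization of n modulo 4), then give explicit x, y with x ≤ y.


Step 1: Factor n = 18532 = 2^2 · 41 · 113.
Step 2: Check the mod-4 condition on each prime factor: 2 = 2 (special); 41 ≡ 1 (mod 4), exponent 1; 113 ≡ 1 (mod 4), exponent 1.
All primes ≡ 3 (mod 4) appear to even exponent (or don't appear), so by the two-squares theorem n IS expressible as a sum of two squares.
Step 3: Build a representation. Group n = k² · m with k = 2 and m = 41 · 113 = 4633 (a product of primes ≡ 1 (mod 4)); a representation of m scales to one of n via (k·x)² + (k·y)² = k²(x² + y²). Each prime p ≡ 1 (mod 4) is itself a sum of two squares; find a² by testing p − a² for a perfect square:
  41: 41 − 1² = 40, 41 − 2² = 37, 41 − 3² = 32, 41 − 4² = 25 = 5² ⇒ 41 = 4² + 5².
  113: 113 − 1² = 112, 113 − 2² = 109, 113 − 3² = 104, 113 − 4² = 97, 113 − 5² = 88, 113 − 6² = 77, 113 − 7² = 64 = 8² ⇒ 113 = 7² + 8².
  Combine using the Brahmagupta–Fibonacci identity (a² + b²)(c² + d²) = (ac − bd)² + (ad + bc)² = (ac + bd)² + (ad − bc)²:
  41 · 113 = 4633: from (4² + 5²)(7² + 8²), take (4·7 − 5·8, 4·8 + 5·7) = (28 − 40, 32 + 35) = (-12, 67); dropping signs (only squares matter) gives (12, 67); check 12² + 67² = 144 + 4489 = 4633 ✓.
  Scale by k = 2: (2·12, 2·67) = (24, 134).
Step 4: Order so x ≤ y and verify: 24² + 134² = 576 + 17956 = 18532 = n. ✓

n = 18532 = 24² + 134² (one valid representation with x ≤ y).


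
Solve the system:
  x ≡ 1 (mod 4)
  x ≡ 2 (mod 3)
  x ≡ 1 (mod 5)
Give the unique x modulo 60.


Moduli 4, 3, 5 are pairwise coprime; by CRT there is a unique solution modulo M = 4 · 3 · 5 = 60.
Solve pairwise, accumulating the modulus:
  Start with x ≡ 1 (mod 4).
  Combine with x ≡ 2 (mod 3): since gcd(4, 3) = 1, we get a unique residue mod 12.
    Write x = 1 + 4·t and substitute into x ≡ 2 (mod 3): 4·t ≡ 2 − 1 = 1 (mod 3).
    Reduce coefficients mod 3: 1·t ≡ 1 (mod 3).
    So t ≡ 1 (mod 3).
    Then x = 1 + 4·1 = 5, valid modulo lcm(4, 3) = 12: x ≡ 5 (mod 12).
  Combine with x ≡ 1 (mod 5): since gcd(12, 5) = 1, we get a unique residue mod 60.
    Write x = 5 + 12·t and substitute into x ≡ 1 (mod 5): 12·t ≡ 1 − 5 = -4 (mod 5).
    Reduce coefficients mod 5: 2·t ≡ 1 (mod 5).
    The inverse of 2 mod 5 is 3 (since 2·3 = 6 = 1·5 + 1), so t ≡ 3·1 = 3 ≡ 3 (mod 5).
    Then x = 5 + 12·3 = 41, valid modulo lcm(12, 5) = 60: x ≡ 41 (mod 60).
Verify: 41 mod 4 = 1 ✓, 41 mod 3 = 2 ✓, 41 mod 5 = 1 ✓.

x ≡ 41 (mod 60).


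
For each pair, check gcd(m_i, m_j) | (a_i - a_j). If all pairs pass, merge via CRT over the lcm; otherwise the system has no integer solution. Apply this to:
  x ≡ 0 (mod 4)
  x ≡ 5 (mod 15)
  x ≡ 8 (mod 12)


Moduli 4, 15, 12 are not pairwise coprime, so CRT works modulo lcm(m_i) when all pairwise compatibility conditions hold.
Pairwise compatibility: gcd(m_i, m_j) must divide a_i - a_j for every pair.
Merge one congruence at a time:
  Start: x ≡ 0 (mod 4).
  Combine with x ≡ 5 (mod 15): gcd(4, 15) = 1; 5 - 0 = 5, which IS divisible by 1, so compatible.
    Write x = 0 + 4·t and substitute into x ≡ 5 (mod 15): 4·t ≡ 5 − 0 = 5 (mod 15).
    The inverse of 4 mod 15 is 4 (since 4·4 = 16 = 1·15 + 1), so t ≡ 4·5 = 20 ≡ 5 (mod 15).
    Then x = 0 + 4·5 = 20, valid modulo lcm(4, 15) = 60: x ≡ 20 (mod 60).
  Combine with x ≡ 8 (mod 12): gcd(60, 12) = 12; 8 - 20 = -12, which IS divisible by 12, so compatible.
    Write x = 20 + 60·t and substitute into x ≡ 8 (mod 12): 60·t ≡ 8 − 20 = -12 (mod 12).
    Divide the congruence (and modulus) by g = 12: 5·t ≡ -1 (mod 1).
    Modulo 1 every t works; take t = 0.
    Then x = 20 + 60·0 = 20, valid modulo lcm(60, 12) = 60: x ≡ 20 (mod 60).
Verify: 20 mod 4 = 0, 20 mod 15 = 5, 20 mod 12 = 8.

x ≡ 20 (mod 60).


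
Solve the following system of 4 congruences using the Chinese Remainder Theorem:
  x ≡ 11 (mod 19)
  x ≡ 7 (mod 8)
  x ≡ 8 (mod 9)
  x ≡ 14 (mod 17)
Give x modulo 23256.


Product of moduli M = 19 · 8 · 9 · 17 = 23256.
Merge one congruence at a time:
  Start: x ≡ 11 (mod 19).
  Combine with x ≡ 7 (mod 8); new modulus lcm = 152.
    Write x = 11 + 19·t and substitute into x ≡ 7 (mod 8): 19·t ≡ 7 − 11 = -4 (mod 8).
    Reduce coefficients mod 8: 3·t ≡ 4 (mod 8).
    The inverse of 3 mod 8 is 3 (since 3·3 = 9 = 1·8 + 1), so t ≡ 3·4 = 12 ≡ 4 (mod 8).
    Then x = 11 + 19·4 = 87, valid modulo lcm(19, 8) = 152: x ≡ 87 (mod 152).
  Combine with x ≡ 8 (mod 9); new modulus lcm = 1368.
    Write x = 87 + 152·t and substitute into x ≡ 8 (mod 9): 152·t ≡ 8 − 87 = -79 (mod 9).
    Reduce coefficients mod 9: 8·t ≡ 2 (mod 9).
    The inverse of 8 mod 9 is 8 (since 8·8 = 64 = 7·9 + 1), so t ≡ 8·2 = 16 ≡ 7 (mod 9).
    Then x = 87 + 152·7 = 1151, valid modulo lcm(152, 9) = 1368: x ≡ 1151 (mod 1368).
  Combine with x ≡ 14 (mod 17); new modulus lcm = 23256.
    Write x = 1151 + 1368·t and substitute into x ≡ 14 (mod 17): 1368·t ≡ 14 − 1151 = -1137 (mod 17).
    Reduce coefficients mod 17: 8·t ≡ 2 (mod 17).
    The inverse of 8 mod 17 is 15 (since 8·15 = 120 = 7·17 + 1), so t ≡ 15·2 = 30 ≡ 13 (mod 17).
    Then x = 1151 + 1368·13 = 18935, valid modulo lcm(1368, 17) = 23256: x ≡ 18935 (mod 23256).
Verify against each original: 18935 mod 19 = 11, 18935 mod 8 = 7, 18935 mod 9 = 8, 18935 mod 17 = 14.

x ≡ 18935 (mod 23256).


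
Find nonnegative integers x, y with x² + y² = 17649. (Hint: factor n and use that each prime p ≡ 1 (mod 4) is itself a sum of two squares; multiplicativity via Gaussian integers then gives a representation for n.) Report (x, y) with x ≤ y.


Step 1: Factor n = 17649 = 3^2 · 37 · 53.
Step 2: Check the mod-4 condition on each prime factor: 3 ≡ 3 (mod 4), exponent 2 (must be even); 37 ≡ 1 (mod 4), exponent 1; 53 ≡ 1 (mod 4), exponent 1.
All primes ≡ 3 (mod 4) appear to even exponent (or don't appear), so by the two-squares theorem n IS expressible as a sum of two squares.
Step 3: Build a representation. Group n = k² · m with k = 3 and m = 37 · 53 = 1961 (a product of primes ≡ 1 (mod 4)); a representation of m scales to one of n via (k·x)² + (k·y)² = k²(x² + y²). Each prime p ≡ 1 (mod 4) is itself a sum of two squares; find a² by testing p − a² for a perfect square:
  37: 37 − 1² = 36 = 6² ⇒ 37 = 1² + 6².
  53: 53 − 1² = 52, 53 − 2² = 49 = 7² ⇒ 53 = 2² + 7².
  Combine using the Brahmagupta–Fibonacci identity (a² + b²)(c² + d²) = (ac − bd)² + (ad + bc)² = (ac + bd)² + (ad − bc)²:
  37 · 53 = 1961: from (1² + 6²)(2² + 7²), take (1·2 − 6·7, 1·7 + 6·2) = (2 − 42, 7 + 12) = (-40, 19); dropping signs (only squares matter) gives (40, 19); check 40² + 19² = 1600 + 361 = 1961 ✓.
  Scale by k = 3: (3·40, 3·19) = (120, 57).
Step 4: Order so x ≤ y and verify: 57² + 120² = 3249 + 14400 = 17649 = n. ✓

n = 17649 = 57² + 120² (one valid representation with x ≤ y).
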